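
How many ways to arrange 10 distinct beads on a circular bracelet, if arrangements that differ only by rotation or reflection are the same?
(10-1)!/2 = 362880/2 = 181440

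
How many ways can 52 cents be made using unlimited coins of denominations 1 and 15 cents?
Coefficient of x^52 in 1/(1-x^1) · 1/(1-x^15). Use j coins of 15 for j = 0..⌊52/15⌋ = 3, the rest in 1s: 3 + 1 = 4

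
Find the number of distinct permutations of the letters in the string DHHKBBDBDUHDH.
13! / (3! × 1! × 1! × 4! × 4!) = 1801800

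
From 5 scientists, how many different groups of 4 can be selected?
C(5,4) = 5!/(4!×1!) = 5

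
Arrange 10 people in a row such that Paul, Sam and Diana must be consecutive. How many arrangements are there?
Treat the 3 as one block: (10-3+1)! × 3! = 40320 × 6 = 241920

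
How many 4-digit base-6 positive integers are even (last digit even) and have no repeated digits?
Last∈{0,2,4}. Last=0: 60. Last nonzero: 2×4×P(4,2) = 96. Total = 156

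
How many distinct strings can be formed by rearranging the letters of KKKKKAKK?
8! / (1! × 7!) = 8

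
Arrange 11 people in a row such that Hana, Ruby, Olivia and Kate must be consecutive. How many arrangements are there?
Treat the 4 as one block: (11-4+1)! × 4! = 40320 × 24 = 967680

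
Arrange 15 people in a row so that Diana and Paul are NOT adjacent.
Total - adjacent = 15! - (15-1)!×2 = 1307674368000 - 174356582400 = 1133317785600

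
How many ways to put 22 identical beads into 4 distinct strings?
C(22+4-1, 4-1) = C(25, 3) = 2300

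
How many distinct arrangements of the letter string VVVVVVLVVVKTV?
13! / (1! × 1! × 1! × 10!) = 1716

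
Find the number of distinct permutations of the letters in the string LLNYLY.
6! / (3! × 2! × 1!) = 60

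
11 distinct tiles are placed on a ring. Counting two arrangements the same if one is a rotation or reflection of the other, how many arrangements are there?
(11-1)!/2 = 3628800/2 = 1814400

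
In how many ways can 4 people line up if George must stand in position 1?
Fix one position: (4-1)! = 6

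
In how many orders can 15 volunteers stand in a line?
15! = 1307674368000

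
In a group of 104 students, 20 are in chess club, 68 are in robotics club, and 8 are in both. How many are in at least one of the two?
|A∪B| = |A| + |B| - |A∩B| = 20 + 68 - 8 = 80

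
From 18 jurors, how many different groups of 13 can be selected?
C(18,13) = 18!/(13!×5!) = 8568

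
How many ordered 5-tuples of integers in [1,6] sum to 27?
Coefficient of x^27 in (x + x² + ... + x^6)^5. By inclusion-exclusion on dice exceeding 6: Σ_j (-1)^j C(5,j)·C(27-1-6j, 4) = C(5,0)·C(26,4) - C(5,1)·C(20,4) + C(5,2)·C(14,4) - C(5,3)·C(8,4) = 1·14950 - 5·4845 + 10·1001 - 10·70 = 35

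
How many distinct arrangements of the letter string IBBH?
4! / (2! × 1! × 1!) = 12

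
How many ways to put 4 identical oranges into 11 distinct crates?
C(4+11-1, 11-1) = C(14, 10) = 1001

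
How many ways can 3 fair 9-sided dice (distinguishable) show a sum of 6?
Coefficient of x^6 in (x + x² + ... + x^9)^3. By inclusion-exclusion on dice exceeding 9: Σ_j (-1)^j C(3,j)·C(6-1-9j, 2) = C(3,0)·C(5,2) = 1·10 = 10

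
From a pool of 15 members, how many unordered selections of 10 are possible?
C(15,10) = 15!/(10!×5!) = 3003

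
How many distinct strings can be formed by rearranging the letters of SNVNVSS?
7! / (2! × 2! × 3!) = 210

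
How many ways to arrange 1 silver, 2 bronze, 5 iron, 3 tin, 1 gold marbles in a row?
12! / (1! × 2! × 5! × 3! × 1!) = 332640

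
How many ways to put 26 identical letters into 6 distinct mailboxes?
C(26+6-1, 6-1) = C(31, 5) = 169911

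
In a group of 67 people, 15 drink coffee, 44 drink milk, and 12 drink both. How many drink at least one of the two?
|A∪B| = |A| + |B| - |A∩B| = 15 + 44 - 12 = 47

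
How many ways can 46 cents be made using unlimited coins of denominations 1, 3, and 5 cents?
Coefficient of x^46 in 1/(1-x^1) · 1/(1-x^3) · 1/(1-x^5). Case on j = number of 5-cent coins (j = 0..9); remainder r = 46 - 5j is made from {1,3} in ⌊r/3⌋+1 ways. r = 46, 41, 36, 31, 26, 21, 16, 11, 6, 1 → 16 + 14 + 13 + 11 + 9 + 8 + 6 + 4 + 3 + 1 = 85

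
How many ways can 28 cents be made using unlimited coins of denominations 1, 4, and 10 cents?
Coefficient of x^28 in 1/(1-x^1) · 1/(1-x^4) · 1/(1-x^10). Case on j = number of 10-cent coins (j = 0..2); remainder r = 28 - 10j is made from {1,4} in ⌊r/4⌋+1 ways. r = 28, 18, 8 → 8 + 5 + 3 = 16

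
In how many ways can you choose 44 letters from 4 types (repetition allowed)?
C(44+4-1, 4-1) = C(47, 3) = 16215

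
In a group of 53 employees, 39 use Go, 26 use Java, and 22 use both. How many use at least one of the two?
|A∪B| = |A| + |B| - |A∩B| = 39 + 26 - 22 = 43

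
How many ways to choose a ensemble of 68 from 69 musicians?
C(69,68) = 69!/(68!×1!) = 69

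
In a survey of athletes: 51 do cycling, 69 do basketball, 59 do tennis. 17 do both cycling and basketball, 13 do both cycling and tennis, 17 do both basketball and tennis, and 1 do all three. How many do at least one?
|A∪B∪C| = 51+69+59-17-13-17+1 = 133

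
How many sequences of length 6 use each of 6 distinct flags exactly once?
6! = 720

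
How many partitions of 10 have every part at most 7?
Let r_j(i) = number of partitions of i into parts ≤ j, for i = 0..10. r_1(i) = 1 for all i; r_j(i) = r_{j-1}(i) + r_j(i-j). Rows j = 2..7: ≤2: 1 1 2 2 3 3 4 4 5 5 6; ≤3: 1 1 2 3 4 5 7 8 10 12 14; ≤4: 1 1 2 3 5 6 9 11 15 18 23; ≤5: 1 1 2 3 5 7 10 13 18 23 30; ≤6: 1 1 2 3 5 7 11 14 20 26 35; ≤7: 1 1 2 3 5 7 11 15 21 28 38. r_7(10) = 38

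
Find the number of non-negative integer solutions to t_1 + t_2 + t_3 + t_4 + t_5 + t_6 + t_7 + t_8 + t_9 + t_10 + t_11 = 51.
C(51+11-1, 11-1) = C(61, 10) = 90177170226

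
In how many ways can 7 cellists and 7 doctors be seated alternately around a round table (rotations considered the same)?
Fix one of the cellists: (7-1)! ways for the remaining cellists, × 7! ways for the doctors = 720 × 5040 = 3628800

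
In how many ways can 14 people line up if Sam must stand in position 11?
Fix one position: (14-1)! = 6227020800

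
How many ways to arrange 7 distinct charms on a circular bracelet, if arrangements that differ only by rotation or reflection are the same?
(7-1)!/2 = 720/2 = 360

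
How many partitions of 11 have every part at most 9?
Let r_j(i) = number of partitions of i into parts ≤ j, for i = 0..11. r_1(i) = 1 for all i; r_j(i) = r_{j-1}(i) + r_j(i-j). Rows j = 2..9: ≤2: 1 1 2 2 3 3 4 4 5 5 6 6; ≤3: 1 1 2 3 4 5 7 8 10 12 14 16; ≤4: 1 1 2 3 5 6 9 11 15 18 23 27; ≤5: 1 1 2 3 5 7 10 13 18 23 30 37; ≤6: 1 1 2 3 5 7 11 14 20 26 35 44; ≤7: 1 1 2 3 5 7 11 15 21 28 38 49; ≤8: 1 1 2 3 5 7 11 15 22 29 40 52; ≤9: 1 1 2 3 5 7 11 15 22 30 41 54. r_9(11) = 54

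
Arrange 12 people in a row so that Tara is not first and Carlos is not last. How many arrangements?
By inclusion-exclusion: 12! - 2×(12-1)! + (12-2)! = 479001600 - 79833600 + 3628800 = 402796800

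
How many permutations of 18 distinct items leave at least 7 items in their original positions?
Exactly j fixed points: C(18,j)·!(18-j); sum over j ≥ 7 (derangement numbers via !m = (m-1)·(!(m-1) + !(m-2)): !0..!11 = 1, 0, 1, 2, 9, 44, 265, 1854, 14833, 133496, 1334961, 14684570). Σ_{j=7}^{18} C(18,j)·!(18-j) = C(18,7)·!11 + C(18,8)·!10 + C(18,9)·!9 + C(18,10)·!8 + C(18,11)·!7 + C(18,12)·!6 + C(18,13)·!5 + C(18,14)·!4 + C(18,15)·!3 + C(18,16)·!2 + C(18,17)·!1 + C(18,18)·!0 = 31824·14684570 + 43758·1334961 + 48620·133496 + 43758·14833 + 31824·1854 + 18564·265 + 8568·44 + 3060·9 + 816·2 + 153·1 + 18·0 + 1·1 = 532940944526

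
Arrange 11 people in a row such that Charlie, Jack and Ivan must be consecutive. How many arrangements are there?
Treat the 3 as one block: (11-3+1)! × 3! = 362880 × 6 = 2177280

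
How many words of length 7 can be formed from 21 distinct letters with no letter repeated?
P(21,7) = 21!/(21-7)! = 586051200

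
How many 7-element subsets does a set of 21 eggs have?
C(21,7) = 21!/(7!×14!) = 116280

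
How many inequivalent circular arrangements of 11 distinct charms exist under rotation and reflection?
(11-1)!/2 = 3628800/2 = 1814400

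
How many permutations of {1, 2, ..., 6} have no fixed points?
!6 = Σ_{j=0}^{6} (-1)^j·6!/j! = 720 - 720 + 360 - 120 + 30 - 6 + 1 = 265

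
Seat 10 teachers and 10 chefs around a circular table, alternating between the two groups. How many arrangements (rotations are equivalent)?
Fix one of the teachers: (10-1)! ways for the remaining teachers, × 10! ways for the chefs = 362880 × 3628800 = 1316818944000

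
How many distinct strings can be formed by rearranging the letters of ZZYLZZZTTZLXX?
13! / (2! × 1! × 2! × 6! × 2!) = 1081080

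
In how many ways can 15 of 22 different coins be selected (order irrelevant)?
C(22,15) = 22!/(15!×7!) = 170544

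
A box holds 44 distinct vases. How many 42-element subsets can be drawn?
C(44,42) = 44!/(42!×2!) = 946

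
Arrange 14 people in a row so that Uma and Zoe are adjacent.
Treat as block: (14-1)! × 2! = 6227020800 × 2 = 12454041600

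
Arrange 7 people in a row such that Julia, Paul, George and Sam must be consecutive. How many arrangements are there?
Treat the 4 as one block: (7-4+1)! × 4! = 24 × 24 = 576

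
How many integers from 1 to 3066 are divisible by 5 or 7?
⌊3066/5⌋ + ⌊3066/7⌋ - ⌊3066/35⌋ = 613 + 438 - 87 = 964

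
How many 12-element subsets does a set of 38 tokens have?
C(38,12) = 38!/(12!×26!) = 2707475148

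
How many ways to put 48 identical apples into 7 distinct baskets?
C(48+7-1, 7-1) = C(54, 6) = 25827165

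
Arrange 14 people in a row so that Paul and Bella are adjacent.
Treat as block: (14-1)! × 2! = 6227020800 × 2 = 12454041600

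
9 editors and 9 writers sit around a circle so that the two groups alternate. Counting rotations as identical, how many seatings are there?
Fix one of the editors: (9-1)! ways for the remaining editors, × 9! ways for the writers = 40320 × 362880 = 14631321600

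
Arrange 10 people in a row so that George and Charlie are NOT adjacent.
Total - adjacent = 10! - (10-1)!×2 = 3628800 - 725760 = 2903040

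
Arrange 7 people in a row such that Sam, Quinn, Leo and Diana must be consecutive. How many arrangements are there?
Treat the 4 as one block: (7-4+1)! × 4! = 24 × 24 = 576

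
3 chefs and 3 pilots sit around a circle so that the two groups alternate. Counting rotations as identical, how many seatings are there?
Fix one of the chefs: (3-1)! ways for the remaining chefs, × 3! ways for the pilots = 2 × 6 = 12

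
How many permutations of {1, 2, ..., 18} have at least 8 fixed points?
Exactly j fixed points: C(18,j)·!(18-j); sum over j ≥ 8 (derangement numbers via !m = (m-1)·(!(m-1) + !(m-2)): !0..!10 = 1, 0, 1, 2, 9, 44, 265, 1854, 14833, 133496, 1334961). Σ_{j=8}^{18} C(18,j)·!(18-j) = C(18,8)·!10 + C(18,9)·!9 + C(18,10)·!8 + C(18,11)·!7 + C(18,12)·!6 + C(18,13)·!5 + C(18,14)·!4 + C(18,15)·!3 + C(18,16)·!2 + C(18,17)·!1 + C(18,18)·!0 = 43758·1334961 + 48620·133496 + 43758·14833 + 31824·1854 + 18564·265 + 8568·44 + 3060·9 + 816·2 + 153·1 + 18·0 + 1·1 = 65619188846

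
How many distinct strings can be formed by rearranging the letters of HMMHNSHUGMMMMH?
14! / (1! × 4! × 1! × 6! × 1! × 1!) = 5045040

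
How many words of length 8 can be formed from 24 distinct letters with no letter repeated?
P(24,8) = 24!/(24-8)! = 29654190720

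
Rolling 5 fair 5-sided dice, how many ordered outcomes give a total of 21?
Coefficient of x^21 in (x + x² + ... + x^5)^5. By inclusion-exclusion on dice exceeding 5: Σ_j (-1)^j C(5,j)·C(21-1-5j, 4) = C(5,0)·C(20,4) - C(5,1)·C(15,4) + C(5,2)·C(10,4) - C(5,3)·C(5,4) = 1·4845 - 5·1365 + 10·210 - 10·5 = 70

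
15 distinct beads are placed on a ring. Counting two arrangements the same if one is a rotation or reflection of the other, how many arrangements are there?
(15-1)!/2 = 87178291200/2 = 43589145600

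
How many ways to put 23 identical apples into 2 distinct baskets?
C(23+2-1, 2-1) = C(24, 1) = 24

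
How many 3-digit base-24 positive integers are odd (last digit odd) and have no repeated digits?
Last∈{1,3,5,7,9,11,13,15,17,19,21,23}. Last=0: 0. Last nonzero: 12×22×P(22,1) = 5808. Total = 5808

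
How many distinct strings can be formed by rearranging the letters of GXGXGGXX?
8! / (4! × 4!) = 70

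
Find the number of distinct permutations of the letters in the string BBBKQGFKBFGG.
12! / (2! × 3! × 2! × 1! × 4!) = 831600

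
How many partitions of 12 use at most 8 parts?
By conjugation, equals partitions of 12 into parts ≤ 8. Let r_j(i) = number of partitions of i into parts ≤ j, for i = 0..12. r_1(i) = 1 for all i; r_j(i) = r_{j-1}(i) + r_j(i-j). Rows j = 2..8: ≤2: 1 1 2 2 3 3 4 4 5 5 6 6 7; ≤3: 1 1 2 3 4 5 7 8 10 12 14 16 19; ≤4: 1 1 2 3 5 6 9 11 15 18 23 27 34; ≤5: 1 1 2 3 5 7 10 13 18 23 30 37 47; ≤6: 1 1 2 3 5 7 11 14 20 26 35 44 58; ≤7: 1 1 2 3 5 7 11 15 21 28 38 49 65; ≤8: 1 1 2 3 5 7 11 15 22 29 40 52 70. r_8(12) = 70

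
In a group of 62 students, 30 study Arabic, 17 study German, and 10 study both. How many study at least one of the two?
|A∪B| = |A| + |B| - |A∩B| = 30 + 17 - 10 = 37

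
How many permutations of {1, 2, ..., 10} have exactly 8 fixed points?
Choose the 8 fixed points C(10,8) = 45, derange the rest: !2 = Σ_{j=0}^{2} (-1)^j·2!/j! = 2 - 2 + 1 = 1. Product = 45 × 1 = 45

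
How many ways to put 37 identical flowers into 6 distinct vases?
C(37+6-1, 6-1) = C(42, 5) = 850668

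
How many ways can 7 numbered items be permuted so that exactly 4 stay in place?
Choose the 4 fixed points C(7,4) = 35, derange the rest: !3 = Σ_{j=0}^{3} (-1)^j·3!/j! = 6 - 6 + 3 - 1 = 2. Product = 35 × 2 = 70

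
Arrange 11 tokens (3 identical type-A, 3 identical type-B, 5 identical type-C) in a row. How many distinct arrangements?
11! / (3! × 3! × 5!) = 9240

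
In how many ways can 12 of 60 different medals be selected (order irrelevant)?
C(60,12) = 60!/(12!×48!) = 1399358844975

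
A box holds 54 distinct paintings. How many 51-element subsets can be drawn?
C(54,51) = 54!/(51!×3!) = 24804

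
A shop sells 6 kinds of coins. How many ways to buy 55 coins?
C(55+6-1, 6-1) = C(60, 5) = 5461512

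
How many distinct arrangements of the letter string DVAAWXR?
7! / (1! × 1! × 1! × 1! × 2! × 1!) = 2520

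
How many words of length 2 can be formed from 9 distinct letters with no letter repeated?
P(9,2) = 9!/(9-2)! = 72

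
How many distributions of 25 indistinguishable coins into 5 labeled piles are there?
C(25+5-1, 5-1) = C(29, 4) = 23751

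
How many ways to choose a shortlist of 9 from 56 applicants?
C(56,9) = 56!/(9!×47!) = 7575968400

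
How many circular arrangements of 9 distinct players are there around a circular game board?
Circular: fix one position, arrange the rest. (9-1)! = 40320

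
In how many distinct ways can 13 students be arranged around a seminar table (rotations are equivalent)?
Circular: fix one position, arrange the rest. (13-1)! = 479001600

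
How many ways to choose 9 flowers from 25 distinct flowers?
C(25,9) = 25!/(9!×16!) = 2042975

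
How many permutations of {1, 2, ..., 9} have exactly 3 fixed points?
Choose the 3 fixed points C(9,3) = 84, derange the rest: !6 = Σ_{j=0}^{6} (-1)^j·6!/j! = 720 - 720 + 360 - 120 + 30 - 6 + 1 = 265. Product = 84 × 265 = 22260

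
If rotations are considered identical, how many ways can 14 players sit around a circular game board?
Circular: fix one position, arrange the rest. (14-1)! = 6227020800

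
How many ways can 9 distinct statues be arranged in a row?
9! = 362880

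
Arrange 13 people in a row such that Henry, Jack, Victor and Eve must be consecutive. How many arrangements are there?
Treat the 4 as one block: (13-4+1)! × 4! = 3628800 × 24 = 87091200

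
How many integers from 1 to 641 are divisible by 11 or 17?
⌊641/11⌋ + ⌊641/17⌋ - ⌊641/187⌋ = 58 + 37 - 3 = 92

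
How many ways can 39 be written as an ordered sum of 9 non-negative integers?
C(39+9-1, 9-1) = C(47, 8) = 314457495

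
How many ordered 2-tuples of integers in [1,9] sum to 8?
Coefficient of x^8 in (x + x² + ... + x^9)^2. By inclusion-exclusion on dice exceeding 9: Σ_j (-1)^j C(2,j)·C(8-1-9j, 1) = C(2,0)·C(7,1) = 1·7 = 7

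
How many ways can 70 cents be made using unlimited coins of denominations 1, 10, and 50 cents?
Coefficient of x^70 in 1/(1-x^1) · 1/(1-x^10) · 1/(1-x^50). Case on j = number of 50-cent coins (j = 0..1); remainder r = 70 - 50j is made from {1,10} in ⌊r/10⌋+1 ways. r = 70, 20 → 8 + 3 = 11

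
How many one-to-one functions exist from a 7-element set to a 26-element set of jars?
P(26,7) = 26!/(26-7)! = 3315312000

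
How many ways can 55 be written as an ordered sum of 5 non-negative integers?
C(55+5-1, 5-1) = C(59, 4) = 455126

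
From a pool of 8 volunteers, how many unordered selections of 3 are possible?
C(8,3) = 8!/(3!×5!) = 56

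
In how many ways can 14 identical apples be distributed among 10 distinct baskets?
C(14+10-1, 10-1) = C(23, 9) = 817190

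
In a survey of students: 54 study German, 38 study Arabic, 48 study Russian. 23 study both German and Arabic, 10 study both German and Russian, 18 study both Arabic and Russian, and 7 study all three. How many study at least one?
|A∪B∪C| = 54+38+48-23-10-18+7 = 96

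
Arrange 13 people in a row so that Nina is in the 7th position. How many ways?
Fix one position: (13-1)! = 479001600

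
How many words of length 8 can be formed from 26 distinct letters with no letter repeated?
P(26,8) = 26!/(26-8)! = 62990928000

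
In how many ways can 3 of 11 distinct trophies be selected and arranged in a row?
P(11,3) = 11!/(11-3)! = 990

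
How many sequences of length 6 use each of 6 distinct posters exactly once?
6! = 720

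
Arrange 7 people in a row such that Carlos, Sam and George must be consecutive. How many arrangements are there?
Treat the 3 as one block: (7-3+1)! × 3! = 120 × 6 = 720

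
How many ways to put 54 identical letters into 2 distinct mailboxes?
C(54+2-1, 2-1) = C(55, 1) = 55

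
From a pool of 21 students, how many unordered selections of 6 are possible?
C(21,6) = 21!/(6!×15!) = 54264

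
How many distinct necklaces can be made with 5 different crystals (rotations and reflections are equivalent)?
(5-1)!/2 = 24/2 = 12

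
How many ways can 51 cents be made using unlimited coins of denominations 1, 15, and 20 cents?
Coefficient of x^51 in 1/(1-x^1) · 1/(1-x^15) · 1/(1-x^20). Case on j = number of 20-cent coins (j = 0..2); remainder r = 51 - 20j is made from {1,15} in ⌊r/15⌋+1 ways. r = 51, 31, 11 → 4 + 3 + 1 = 8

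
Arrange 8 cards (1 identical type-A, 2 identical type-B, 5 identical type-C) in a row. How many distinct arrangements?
8! / (1! × 2! × 5!) = 168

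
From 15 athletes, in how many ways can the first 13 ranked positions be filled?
P(15,13) = 15!/(15-13)! = 653837184000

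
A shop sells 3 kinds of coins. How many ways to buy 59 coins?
C(59+3-1, 3-1) = C(61, 2) = 1830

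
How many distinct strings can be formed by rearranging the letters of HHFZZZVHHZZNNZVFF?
17! / (6! × 4! × 2! × 3! × 2!) = 857656800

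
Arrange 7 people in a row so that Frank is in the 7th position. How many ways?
Fix one position: (7-1)! = 720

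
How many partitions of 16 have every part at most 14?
Let r_j(i) = number of partitions of i into parts ≤ j, for i = 0..16. r_1(i) = 1 for all i; r_j(i) = r_{j-1}(i) + r_j(i-j). Rows j = 2..14: ≤2: 1 1 2 2 3 3 4 4 5 5 6 6 7 7 8 8 9; ≤3: 1 1 2 3 4 5 7 8 10 12 14 16 19 21 24 27 30; ≤4: 1 1 2 3 5 6 9 11 15 18 23 27 34 39 47 54 64; ≤5: 1 1 2 3 5 7 10 13 18 23 30 37 47 57 70 84 101; ≤6: 1 1 2 3 5 7 11 14 20 26 35 44 58 71 90 110 136; ≤7: 1 1 2 3 5 7 11 15 21 28 38 49 65 82 105 131 164; ≤8: 1 1 2 3 5 7 11 15 22 29 40 52 70 89 116 146 186; ≤9: 1 1 2 3 5 7 11 15 22 30 41 54 73 94 123 157 201; ≤10: 1 1 2 3 5 7 11 15 22 30 42 55 75 97 128 164 212; ≤11: 1 1 2 3 5 7 11 15 22 30 42 56 76 99 131 169 219; ≤12: 1 1 2 3 5 7 11 15 22 30 42 56 77 100 133 172 224; ≤13: 1 1 2 3 5 7 11 15 22 30 42 56 77 101 134 174 227; ≤14: 1 1 2 3 5 7 11 15 22 30 42 56 77 101 135 175 229. r_14(16) = 229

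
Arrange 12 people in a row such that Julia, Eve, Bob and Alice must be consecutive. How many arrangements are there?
Treat the 4 as one block: (12-4+1)! × 4! = 362880 × 24 = 8709120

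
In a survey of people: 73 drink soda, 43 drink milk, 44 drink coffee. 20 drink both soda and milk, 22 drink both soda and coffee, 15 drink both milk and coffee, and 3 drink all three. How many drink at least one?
|A∪B∪C| = 73+43+44-20-22-15+3 = 106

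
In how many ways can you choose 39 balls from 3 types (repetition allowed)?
C(39+3-1, 3-1) = C(41, 2) = 820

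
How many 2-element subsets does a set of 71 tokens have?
C(71,2) = 71!/(2!×69!) = 2485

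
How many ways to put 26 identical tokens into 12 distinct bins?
C(26+12-1, 12-1) = C(37, 11) = 854992152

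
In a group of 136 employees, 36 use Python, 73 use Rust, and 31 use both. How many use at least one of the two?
|A∪B| = |A| + |B| - |A∩B| = 36 + 73 - 31 = 78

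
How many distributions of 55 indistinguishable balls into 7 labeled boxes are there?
C(55+7-1, 7-1) = C(61, 6) = 55525372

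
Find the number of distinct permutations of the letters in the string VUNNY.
5! / (1! × 2! × 1! × 1!) = 60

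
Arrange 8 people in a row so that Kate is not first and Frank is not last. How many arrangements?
By inclusion-exclusion: 8! - 2×(8-1)! + (8-2)! = 40320 - 10080 + 720 = 30960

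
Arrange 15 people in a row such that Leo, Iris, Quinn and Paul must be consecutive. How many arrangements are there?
Treat the 4 as one block: (15-4+1)! × 4! = 479001600 × 24 = 11496038400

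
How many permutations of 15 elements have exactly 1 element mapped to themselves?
Choose the 1 fixed point C(15,1) = 15, derange the rest: !14 = Σ_{j=0}^{14} (-1)^j·14!/j! = 87178291200 - 87178291200 + 43589145600 - 14529715200 + 3632428800 - 726485760 + 121080960 - 17297280 + 2162160 - 240240 + 24024 - 2184 + 182 - 14 + 1 = 32071101049. Product = 15 × 32071101049 = 481066515735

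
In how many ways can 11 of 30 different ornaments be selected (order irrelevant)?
C(30,11) = 30!/(11!×19!) = 54627300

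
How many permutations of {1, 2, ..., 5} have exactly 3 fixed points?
Choose the 3 fixed points C(5,3) = 10, derange the rest: !2 = Σ_{j=0}^{2} (-1)^j·2!/j! = 2 - 2 + 1 = 1. Product = 10 × 1 = 10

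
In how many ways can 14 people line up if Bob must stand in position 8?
Fix one position: (14-1)! = 6227020800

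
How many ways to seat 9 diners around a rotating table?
Circular: fix one position, arrange the rest. (9-1)! = 40320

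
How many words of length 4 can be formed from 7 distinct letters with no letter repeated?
P(7,4) = 7!/(7-4)! = 840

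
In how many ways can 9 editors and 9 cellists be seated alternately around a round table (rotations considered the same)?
Fix one of the editors: (9-1)! ways for the remaining editors, × 9! ways for the cellists = 40320 × 362880 = 14631321600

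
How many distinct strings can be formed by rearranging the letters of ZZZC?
4! / (3! × 1!) = 4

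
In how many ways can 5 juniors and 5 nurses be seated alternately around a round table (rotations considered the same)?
Fix one of the juniors: (5-1)! ways for the remaining juniors, × 5! ways for the nurses = 24 × 120 = 2880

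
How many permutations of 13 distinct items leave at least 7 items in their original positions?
Exactly j fixed points: C(13,j)·!(13-j); sum over j ≥ 7 (derangement numbers via !m = (m-1)·(!(m-1) + !(m-2)): !0..!6 = 1, 0, 1, 2, 9, 44, 265). Σ_{j=7}^{13} C(13,j)·!(13-j) = C(13,7)·!6 + C(13,8)·!5 + C(13,9)·!4 + C(13,10)·!3 + C(13,11)·!2 + C(13,12)·!1 + C(13,13)·!0 = 1716·265 + 1287·44 + 715·9 + 286·2 + 78·1 + 13·0 + 1·1 = 518454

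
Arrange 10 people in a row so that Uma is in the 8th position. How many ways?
Fix one position: (10-1)! = 362880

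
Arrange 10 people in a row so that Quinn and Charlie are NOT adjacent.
Total - adjacent = 10! - (10-1)!×2 = 3628800 - 725760 = 2903040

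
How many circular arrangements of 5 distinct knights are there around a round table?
Circular: fix one position, arrange the rest. (5-1)! = 24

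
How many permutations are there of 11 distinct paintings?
11! = 39916800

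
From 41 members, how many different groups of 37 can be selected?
C(41,37) = 41!/(37!×4!) = 101270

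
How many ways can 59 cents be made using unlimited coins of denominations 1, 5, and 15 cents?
Coefficient of x^59 in 1/(1-x^1) · 1/(1-x^5) · 1/(1-x^15). Case on j = number of 15-cent coins (j = 0..3); remainder r = 59 - 15j is made from {1,5} in ⌊r/5⌋+1 ways. r = 59, 44, 29, 14 → 12 + 9 + 6 + 3 = 30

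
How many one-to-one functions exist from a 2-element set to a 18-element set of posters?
P(18,2) = 18!/(18-2)! = 306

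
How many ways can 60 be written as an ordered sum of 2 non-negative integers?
C(60+2-1, 2-1) = C(61, 1) = 61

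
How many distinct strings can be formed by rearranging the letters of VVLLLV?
6! / (3! × 3!) = 20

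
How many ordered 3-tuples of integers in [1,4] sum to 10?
Coefficient of x^10 in (x + x² + ... + x^4)^3. By inclusion-exclusion on dice exceeding 4: Σ_j (-1)^j C(3,j)·C(10-1-4j, 2) = C(3,0)·C(9,2) - C(3,1)·C(5,2) = 1·36 - 3·10 = 6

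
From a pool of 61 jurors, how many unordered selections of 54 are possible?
C(61,54) = 61!/(54!×7!) = 436270780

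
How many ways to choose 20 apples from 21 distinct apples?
C(21,20) = 21!/(20!×1!) = 21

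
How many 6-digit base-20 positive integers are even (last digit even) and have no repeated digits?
Last∈{0,2,4,6,8,10,12,14,16,18}. Last=0: 1395360. Last nonzero: 9×18×P(18,4) = 11897280. Total = 13292640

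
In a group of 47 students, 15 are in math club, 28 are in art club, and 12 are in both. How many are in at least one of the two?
|A∪B| = |A| + |B| - |A∩B| = 15 + 28 - 12 = 31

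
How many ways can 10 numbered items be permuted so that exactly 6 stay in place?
Choose the 6 fixed points C(10,6) = 210, derange the rest: !4 = Σ_{j=0}^{4} (-1)^j·4!/j! = 24 - 24 + 12 - 4 + 1 = 9. Product = 210 × 9 = 1890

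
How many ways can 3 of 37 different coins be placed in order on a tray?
P(37,3) = 37!/(37-3)! = 46620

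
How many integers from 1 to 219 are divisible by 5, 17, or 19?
⌊219/5⌋+⌊219/17⌋+⌊219/19⌋ - ⌊219/85⌋-⌊219/95⌋-⌊219/323⌋ + ⌊219/1615⌋ = 43+12+11 - 2-2-0 + 0 = 62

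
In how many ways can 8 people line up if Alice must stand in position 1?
Fix one position: (8-1)! = 5040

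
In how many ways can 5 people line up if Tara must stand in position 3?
Fix one position: (5-1)! = 24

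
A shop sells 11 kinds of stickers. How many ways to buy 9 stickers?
C(9+11-1, 11-1) = C(19, 10) = 92378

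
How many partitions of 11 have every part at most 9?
Let r_j(i) = number of partitions of i into parts ≤ j, for i = 0..11. r_1(i) = 1 for all i; r_j(i) = r_{j-1}(i) + r_j(i-j). Rows j = 2..9: ≤2: 1 1 2 2 3 3 4 4 5 5 6 6; ≤3: 1 1 2 3 4 5 7 8 10 12 14 16; ≤4: 1 1 2 3 5 6 9 11 15 18 23 27; ≤5: 1 1 2 3 5 7 10 13 18 23 30 37; ≤6: 1 1 2 3 5 7 11 14 20 26 35 44; ≤7: 1 1 2 3 5 7 11 15 21 28 38 49; ≤8: 1 1 2 3 5 7 11 15 22 29 40 52; ≤9: 1 1 2 3 5 7 11 15 22 30 41 54. r_9(11) = 54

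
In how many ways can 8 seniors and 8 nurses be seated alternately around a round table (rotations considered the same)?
Fix one of the seniors: (8-1)! ways for the remaining seniors, × 8! ways for the nurses = 5040 × 40320 = 203212800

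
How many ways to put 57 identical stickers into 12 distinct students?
C(57+12-1, 12-1) = C(68, 11) = 1533058025824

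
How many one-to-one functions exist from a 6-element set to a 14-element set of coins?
P(14,6) = 14!/(14-6)! = 2162160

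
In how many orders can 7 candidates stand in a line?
7! = 5040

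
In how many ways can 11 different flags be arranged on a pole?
11! = 39916800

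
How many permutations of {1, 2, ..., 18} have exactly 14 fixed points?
Choose the 14 fixed points C(18,14) = 3060, derange the rest: !4 = Σ_{j=0}^{4} (-1)^j·4!/j! = 24 - 24 + 12 - 4 + 1 = 9. Product = 3060 × 9 = 27540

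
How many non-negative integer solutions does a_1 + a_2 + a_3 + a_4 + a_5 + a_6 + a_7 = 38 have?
C(38+7-1, 7-1) = C(44, 6) = 7059052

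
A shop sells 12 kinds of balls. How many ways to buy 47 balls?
C(47+12-1, 12-1) = C(58, 11) = 227692286640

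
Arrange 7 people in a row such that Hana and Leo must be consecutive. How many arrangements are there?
Treat the 2 as one block: (7-2+1)! × 2! = 720 × 2 = 1440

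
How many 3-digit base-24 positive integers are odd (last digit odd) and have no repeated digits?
Last∈{1,3,5,7,9,11,13,15,17,19,21,23}. Last=0: 0. Last nonzero: 12×22×P(22,1) = 5808. Total = 5808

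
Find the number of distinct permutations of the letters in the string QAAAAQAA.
8! / (6! × 2!) = 28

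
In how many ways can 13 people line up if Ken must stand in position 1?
Fix one position: (13-1)! = 479001600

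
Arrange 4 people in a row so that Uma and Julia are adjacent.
Treat as block: (4-1)! × 2! = 6 × 2 = 12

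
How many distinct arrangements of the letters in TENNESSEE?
9! / (1! × 4! × 2! × 2!) = 3780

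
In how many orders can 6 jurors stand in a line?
6! = 720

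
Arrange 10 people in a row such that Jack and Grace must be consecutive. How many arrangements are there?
Treat the 2 as one block: (10-2+1)! × 2! = 362880 × 2 = 725760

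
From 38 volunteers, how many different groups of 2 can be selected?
C(38,2) = 38!/(2!×36!) = 703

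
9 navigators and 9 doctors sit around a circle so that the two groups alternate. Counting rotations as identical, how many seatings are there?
Fix one of the navigators: (9-1)! ways for the remaining navigators, × 9! ways for the doctors = 40320 × 362880 = 14631321600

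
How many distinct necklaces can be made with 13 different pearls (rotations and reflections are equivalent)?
(13-1)!/2 = 479001600/2 = 239500800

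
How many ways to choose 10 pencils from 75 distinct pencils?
C(75,10) = 75!/(10!×65!) = 828931106355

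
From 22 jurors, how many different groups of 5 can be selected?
C(22,5) = 22!/(5!×17!) = 26334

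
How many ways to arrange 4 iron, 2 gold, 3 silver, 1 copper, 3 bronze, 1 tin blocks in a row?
14! / (4! × 2! × 3! × 1! × 3! × 1!) = 50450400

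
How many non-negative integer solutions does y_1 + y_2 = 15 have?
C(15+2-1, 2-1) = C(16, 1) = 16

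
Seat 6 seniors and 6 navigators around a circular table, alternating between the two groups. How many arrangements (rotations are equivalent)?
Fix one of the seniors: (6-1)! ways for the remaining seniors, × 6! ways for the navigators = 120 × 720 = 86400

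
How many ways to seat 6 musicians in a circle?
Circular: fix one position, arrange the rest. (6-1)! = 120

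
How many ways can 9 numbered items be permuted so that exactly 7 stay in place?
Choose the 7 fixed points C(9,7) = 36, derange the rest: !2 = Σ_{j=0}^{2} (-1)^j·2!/j! = 2 - 2 + 1 = 1. Product = 36 × 1 = 36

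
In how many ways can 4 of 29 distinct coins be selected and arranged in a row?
P(29,4) = 29!/(29-4)! = 570024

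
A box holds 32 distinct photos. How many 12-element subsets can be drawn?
C(32,12) = 32!/(12!×20!) = 225792840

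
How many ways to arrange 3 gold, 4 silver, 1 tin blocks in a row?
8! / (3! × 4! × 1!) = 280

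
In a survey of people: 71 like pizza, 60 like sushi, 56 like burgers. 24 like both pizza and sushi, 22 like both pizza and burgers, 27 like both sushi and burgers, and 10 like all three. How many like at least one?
|A∪B∪C| = 71+60+56-24-22-27+10 = 124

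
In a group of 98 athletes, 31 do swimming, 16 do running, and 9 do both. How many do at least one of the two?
|A∪B| = |A| + |B| - |A∩B| = 31 + 16 - 9 = 38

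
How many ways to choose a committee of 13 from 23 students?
C(23,13) = 23!/(13!×10!) = 1144066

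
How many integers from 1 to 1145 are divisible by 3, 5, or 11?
⌊1145/3⌋+⌊1145/5⌋+⌊1145/11⌋ - ⌊1145/15⌋-⌊1145/33⌋-⌊1145/55⌋ + ⌊1145/165⌋ = 381+229+104 - 76-34-20 + 6 = 590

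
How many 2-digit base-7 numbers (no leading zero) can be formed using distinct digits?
First digit: 6 choices (nonzero). Then descending: 6 × 6 = 36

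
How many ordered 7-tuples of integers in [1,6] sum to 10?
Coefficient of x^10 in (x + x² + ... + x^6)^7. By inclusion-exclusion on dice exceeding 6: Σ_j (-1)^j C(7,j)·C(10-1-6j, 6) = C(7,0)·C(9,6) = 1·84 = 84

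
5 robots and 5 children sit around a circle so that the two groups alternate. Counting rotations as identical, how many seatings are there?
Fix one of the robots: (5-1)! ways for the remaining robots, × 5! ways for the children = 24 × 120 = 2880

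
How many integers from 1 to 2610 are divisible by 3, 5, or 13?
⌊2610/3⌋+⌊2610/5⌋+⌊2610/13⌋ - ⌊2610/15⌋-⌊2610/39⌋-⌊2610/65⌋ + ⌊2610/195⌋ = 870+522+200 - 174-66-40 + 13 = 1325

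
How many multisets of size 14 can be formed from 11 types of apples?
C(14+11-1, 11-1) = C(24, 10) = 1961256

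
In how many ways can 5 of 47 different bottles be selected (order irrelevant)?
C(47,5) = 47!/(5!×42!) = 1533939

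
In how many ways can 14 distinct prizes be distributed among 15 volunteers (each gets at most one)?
P(15,14) = 15!/(15-14)! = 1307674368000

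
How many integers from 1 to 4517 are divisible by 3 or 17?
⌊4517/3⌋ + ⌊4517/17⌋ - ⌊4517/51⌋ = 1505 + 265 - 88 = 1682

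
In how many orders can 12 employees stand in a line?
12! = 479001600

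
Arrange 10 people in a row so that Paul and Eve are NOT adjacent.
Total - adjacent = 10! - (10-1)!×2 = 3628800 - 725760 = 2903040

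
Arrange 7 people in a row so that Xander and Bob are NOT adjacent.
Total - adjacent = 7! - (7-1)!×2 = 5040 - 1440 = 3600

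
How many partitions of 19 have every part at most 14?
Let r_j(i) = number of partitions of i into parts ≤ j, for i = 0..19. r_1(i) = 1 for all i; r_j(i) = r_{j-1}(i) + r_j(i-j). Rows j = 2..14: ≤2: 1 1 2 2 3 3 4 4 5 5 6 6 7 7 8 8 9 9 10 10; ≤3: 1 1 2 3 4 5 7 8 10 12 14 16 19 21 24 27 30 33 37 40; ≤4: 1 1 2 3 5 6 9 11 15 18 23 27 34 39 47 54 64 72 84 94; ≤5: 1 1 2 3 5 7 10 13 18 23 30 37 47 57 70 84 101 119 141 164; ≤6: 1 1 2 3 5 7 11 14 20 26 35 44 58 71 90 110 136 163 199 235; ≤7: 1 1 2 3 5 7 11 15 21 28 38 49 65 82 105 131 164 201 248 300; ≤8: 1 1 2 3 5 7 11 15 22 29 40 52 70 89 116 146 186 230 288 352; ≤9: 1 1 2 3 5 7 11 15 22 30 41 54 73 94 123 157 201 252 318 393; ≤10: 1 1 2 3 5 7 11 15 22 30 42 55 75 97 128 164 212 267 340 423; ≤11: 1 1 2 3 5 7 11 15 22 30 42 56 76 99 131 169 219 278 355 445; ≤12: 1 1 2 3 5 7 11 15 22 30 42 56 77 100 133 172 224 285 366 460; ≤13: 1 1 2 3 5 7 11 15 22 30 42 56 77 101 134 174 227 290 373 471; ≤14: 1 1 2 3 5 7 11 15 22 30 42 56 77 101 135 175 229 293 378 478. r_14(19) = 478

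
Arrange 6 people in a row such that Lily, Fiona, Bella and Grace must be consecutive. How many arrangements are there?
Treat the 4 as one block: (6-4+1)! × 4! = 6 × 24 = 144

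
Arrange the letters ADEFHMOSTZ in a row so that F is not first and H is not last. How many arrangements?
By inclusion-exclusion: 10! - 2×(10-1)! + (10-2)! = 3628800 - 725760 + 40320 = 2943360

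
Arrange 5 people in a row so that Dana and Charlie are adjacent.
Treat as block: (5-1)! × 2! = 24 × 2 = 48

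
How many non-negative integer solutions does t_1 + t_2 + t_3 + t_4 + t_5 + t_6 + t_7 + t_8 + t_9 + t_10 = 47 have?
C(47+10-1, 10-1) = C(56, 9) = 7575968400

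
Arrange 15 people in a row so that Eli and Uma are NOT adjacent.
Total - adjacent = 15! - (15-1)!×2 = 1307674368000 - 174356582400 = 1133317785600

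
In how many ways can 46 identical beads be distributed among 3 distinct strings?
C(46+3-1, 3-1) = C(48, 2) = 1128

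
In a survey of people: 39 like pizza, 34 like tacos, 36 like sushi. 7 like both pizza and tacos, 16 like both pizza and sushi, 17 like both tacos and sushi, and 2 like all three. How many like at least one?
|A∪B∪C| = 39+34+36-7-16-17+2 = 71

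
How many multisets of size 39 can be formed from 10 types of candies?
C(39+10-1, 10-1) = C(48, 9) = 1677106640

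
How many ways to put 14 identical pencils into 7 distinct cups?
C(14+7-1, 7-1) = C(20, 6) = 38760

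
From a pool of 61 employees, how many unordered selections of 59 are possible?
C(61,59) = 61!/(59!×2!) = 1830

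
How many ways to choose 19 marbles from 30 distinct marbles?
C(30,19) = 30!/(19!×11!) = 54627300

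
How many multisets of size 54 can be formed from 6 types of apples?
C(54+6-1, 6-1) = C(59, 5) = 5006386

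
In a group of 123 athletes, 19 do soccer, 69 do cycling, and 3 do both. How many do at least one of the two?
|A∪B| = |A| + |B| - |A∩B| = 19 + 69 - 3 = 85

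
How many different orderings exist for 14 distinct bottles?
14! = 87178291200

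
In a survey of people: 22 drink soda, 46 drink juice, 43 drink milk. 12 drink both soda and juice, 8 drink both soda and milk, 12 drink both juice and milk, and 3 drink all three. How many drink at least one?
|A∪B∪C| = 22+46+43-12-8-12+3 = 82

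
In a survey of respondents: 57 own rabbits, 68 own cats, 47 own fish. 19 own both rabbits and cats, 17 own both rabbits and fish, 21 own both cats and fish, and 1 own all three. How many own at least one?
|A∪B∪C| = 57+68+47-19-17-21+1 = 116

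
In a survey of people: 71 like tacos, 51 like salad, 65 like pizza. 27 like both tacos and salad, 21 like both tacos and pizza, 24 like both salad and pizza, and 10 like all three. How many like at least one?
|A∪B∪C| = 71+51+65-27-21-24+10 = 125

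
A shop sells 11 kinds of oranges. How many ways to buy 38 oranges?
C(38+11-1, 11-1) = C(48, 10) = 6540715896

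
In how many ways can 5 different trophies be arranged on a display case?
5! = 120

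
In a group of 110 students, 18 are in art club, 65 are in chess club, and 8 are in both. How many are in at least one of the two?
|A∪B| = |A| + |B| - |A∩B| = 18 + 65 - 8 = 75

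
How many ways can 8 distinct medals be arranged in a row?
8! = 40320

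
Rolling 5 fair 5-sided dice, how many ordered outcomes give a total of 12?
Coefficient of x^12 in (x + x² + ... + x^5)^5. By inclusion-exclusion on dice exceeding 5: Σ_j (-1)^j C(5,j)·C(12-1-5j, 4) = C(5,0)·C(11,4) - C(5,1)·C(6,4) = 1·330 - 5·15 = 255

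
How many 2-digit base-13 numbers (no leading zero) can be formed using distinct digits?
First digit: 12 choices (nonzero). Then descending: 12 × 12 = 144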